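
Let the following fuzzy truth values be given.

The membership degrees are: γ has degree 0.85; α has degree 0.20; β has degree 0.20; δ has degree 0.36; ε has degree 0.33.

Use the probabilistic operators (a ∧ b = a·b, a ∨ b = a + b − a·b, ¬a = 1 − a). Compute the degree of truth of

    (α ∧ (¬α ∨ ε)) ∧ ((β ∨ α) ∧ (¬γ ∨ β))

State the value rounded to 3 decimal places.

0.020

¬α = 1 − 0.2000 = 0.8000
¬α ∨ ε = a + b − a·b on (0.8000, 0.3300) = 0.8660
α ∧ (¬α ∨ ε) = a·b on (0.2000, 0.8660) = 0.1732
β ∨ α = a + b − a·b on (0.2000, 0.2000) = 0.3600
¬γ = 1 − 0.8500 = 0.1500
¬γ ∨ β = a + b − a·b on (0.1500, 0.2000) = 0.3200
(β ∨ α) ∧ (¬γ ∨ β) = a·b on (0.3600, 0.3200) = 0.1152
(α ∧ (¬α ∨ ε)) ∧ ((β ∨ α) ∧ (¬γ ∨ β)) = a·b on (0.1732, 0.1152) = 0.0200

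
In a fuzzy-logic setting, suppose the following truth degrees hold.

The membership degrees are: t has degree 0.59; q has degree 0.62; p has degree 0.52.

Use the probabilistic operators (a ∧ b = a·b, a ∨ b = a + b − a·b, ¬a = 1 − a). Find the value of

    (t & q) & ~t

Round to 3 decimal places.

t & q = a·b on (0.5900, 0.6200) = 0.3658
~t = 1 − 0.5900 = 0.4100
(t & q) & ~t = a·b on (0.3658, 0.4100) = 0.1500

0.150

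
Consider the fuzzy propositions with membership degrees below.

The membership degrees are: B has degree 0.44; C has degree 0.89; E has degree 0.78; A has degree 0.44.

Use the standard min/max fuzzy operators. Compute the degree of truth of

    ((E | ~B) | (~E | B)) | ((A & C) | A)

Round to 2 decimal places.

0.78

~B = 1 − 0.44 = 0.56
E | ~B = max(a, b) on (0.78, 0.56) = 0.78
~E = 1 − 0.78 = 0.22
~E | B = max(a, b) on (0.22, 0.44) = 0.44
(E | ~B) | (~E | B) = max(a, b) on (0.78, 0.44) = 0.78
A & C = min(a, b) on (0.44, 0.89) = 0.44
(A & C) | A = max(a, b) on (0.44, 0.44) = 0.44
((E | ~B) | (~E | B)) | ((A & C) | A) = max(a, b) on (0.78, 0.44) = 0.78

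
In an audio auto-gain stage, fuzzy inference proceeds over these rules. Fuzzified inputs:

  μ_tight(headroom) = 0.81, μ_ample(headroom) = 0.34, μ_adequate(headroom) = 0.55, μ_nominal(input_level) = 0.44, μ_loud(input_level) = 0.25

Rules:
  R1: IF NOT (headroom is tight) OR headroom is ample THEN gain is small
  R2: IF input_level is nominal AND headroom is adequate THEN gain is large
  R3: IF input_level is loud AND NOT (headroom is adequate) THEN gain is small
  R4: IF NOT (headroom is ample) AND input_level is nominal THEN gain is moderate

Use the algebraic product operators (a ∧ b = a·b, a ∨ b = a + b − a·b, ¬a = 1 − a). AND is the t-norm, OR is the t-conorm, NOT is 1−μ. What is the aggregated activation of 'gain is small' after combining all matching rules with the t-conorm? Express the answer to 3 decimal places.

0.526

R1: ¬tight=1−0.81=0.19, ample=0.34; OR[a + b − a·b] → w = 0.4654
R2: nominal=0.44, adequate=0.55; AND[a·b] → w = 0.2420
R3: loud=0.25, ¬adequate=1−0.55=0.45; AND[a·b] → w = 0.1125
R4: ¬ample=1−0.34=0.66, nominal=0.44; AND[a·b] → w = 0.2904
Rules with consequent 'small': {R1, R3} → strengths 0.4654, 0.1125
Aggregate via t-conorm [a + b − a·b]: 0.5255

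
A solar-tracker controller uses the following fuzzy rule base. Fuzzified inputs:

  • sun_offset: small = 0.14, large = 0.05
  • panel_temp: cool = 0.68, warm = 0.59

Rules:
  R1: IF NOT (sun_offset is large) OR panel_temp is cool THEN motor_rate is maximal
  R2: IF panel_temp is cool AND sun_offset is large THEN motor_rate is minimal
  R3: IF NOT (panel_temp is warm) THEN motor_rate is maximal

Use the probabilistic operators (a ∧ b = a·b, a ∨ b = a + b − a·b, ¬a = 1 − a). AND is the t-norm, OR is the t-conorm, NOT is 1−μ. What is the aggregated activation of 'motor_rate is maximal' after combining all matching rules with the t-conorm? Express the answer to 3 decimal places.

0.991

R1: ¬large=1−0.05=0.95, cool=0.68; OR[a + b − a·b] → w = 0.9840
R2: cool=0.68, large=0.05; AND[a·b] → w = 0.0340
R3: ¬warm=1−0.59=0.41 → w = 0.4100
Rules with consequent 'maximal': {R1, R3} → strengths 0.9840, 0.4100
Aggregate via t-conorm [a + b − a·b]: 0.9906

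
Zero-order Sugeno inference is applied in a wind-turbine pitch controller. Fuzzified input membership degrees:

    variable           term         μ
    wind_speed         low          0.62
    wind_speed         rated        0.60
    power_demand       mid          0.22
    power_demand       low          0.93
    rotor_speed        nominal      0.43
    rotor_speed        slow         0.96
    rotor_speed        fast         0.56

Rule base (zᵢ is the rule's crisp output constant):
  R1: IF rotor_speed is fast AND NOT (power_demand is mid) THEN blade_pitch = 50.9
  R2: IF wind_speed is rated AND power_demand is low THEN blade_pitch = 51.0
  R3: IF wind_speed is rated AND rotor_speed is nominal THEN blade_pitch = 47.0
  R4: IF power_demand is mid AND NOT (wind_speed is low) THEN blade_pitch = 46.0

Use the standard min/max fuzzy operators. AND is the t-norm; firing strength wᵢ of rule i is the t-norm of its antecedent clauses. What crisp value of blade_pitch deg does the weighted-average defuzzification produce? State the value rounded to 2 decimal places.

R1 (z=50.9): fast=0.56, ¬mid=1−0.22=0.78; AND[min(a, b)] → w = 0.56
R2 (z=51.0): rated=0.60, low=0.93; AND[min(a, b)] → w = 0.60
R3 (z=47.0): rated=0.60, nominal=0.43; AND[min(a, b)] → w = 0.43
R4 (z=46.0): mid=0.22, ¬low=1−0.62=0.38; AND[min(a, b)] → w = 0.22
Weighted average = (0.56·50.9 + 0.60·51.0 + 0.43·47.0 + 0.22·46.0) / (0.56 + 0.60 + 0.43 + 0.22)
  = 89.4340 / 1.8100 = 49.41

49.41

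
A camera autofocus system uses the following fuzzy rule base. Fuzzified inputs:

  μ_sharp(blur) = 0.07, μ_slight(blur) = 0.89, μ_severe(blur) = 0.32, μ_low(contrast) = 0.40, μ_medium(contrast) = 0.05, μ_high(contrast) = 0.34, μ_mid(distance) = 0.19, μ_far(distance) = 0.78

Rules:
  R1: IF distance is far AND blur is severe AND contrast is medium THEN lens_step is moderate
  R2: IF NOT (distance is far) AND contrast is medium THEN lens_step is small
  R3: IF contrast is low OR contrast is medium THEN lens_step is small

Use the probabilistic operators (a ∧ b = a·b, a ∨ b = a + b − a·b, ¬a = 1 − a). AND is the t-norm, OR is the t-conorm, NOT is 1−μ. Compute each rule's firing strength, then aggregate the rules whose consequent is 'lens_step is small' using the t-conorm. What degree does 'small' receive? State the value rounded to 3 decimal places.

R1: far=0.78, severe=0.32, medium=0.05; AND[a·b] → w = 0.0125
R2: ¬far=1−0.78=0.22, medium=0.05; AND[a·b] → w = 0.0110
R3: low=0.40, medium=0.05; OR[a + b − a·b] → w = 0.4300
Rules with consequent 'small': {R2, R3} → strengths 0.0110, 0.4300
Aggregate via t-conorm [a + b − a·b]: 0.4363

0.436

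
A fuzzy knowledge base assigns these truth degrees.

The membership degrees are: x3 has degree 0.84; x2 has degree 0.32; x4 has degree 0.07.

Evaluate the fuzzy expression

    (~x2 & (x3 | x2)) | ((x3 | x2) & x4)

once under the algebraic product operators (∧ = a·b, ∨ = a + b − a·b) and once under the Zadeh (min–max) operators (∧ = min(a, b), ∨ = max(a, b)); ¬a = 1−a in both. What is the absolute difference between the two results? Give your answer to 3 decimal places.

0.049

Under algebraic product:
  ~x2 = 1 − 0.3200 = 0.6800
  x3 | x2 = a + b − a·b on (0.8400, 0.3200) = 0.8912
  ~x2 & (x3 | x2) = a·b on (0.6800, 0.8912) = 0.6060
  x3 | x2 = a + b − a·b on (0.8400, 0.3200) = 0.8912
  (x3 | x2) & x4 = a·b on (0.8912, 0.0700) = 0.0624
  (~x2 & (x3 | x2)) | ((x3 | x2) & x4) = a + b − a·b on (0.6060, 0.0624) = 0.6306
  → value = 0.6306
Under Zadeh (min–max):
  ~x2 = 1 − 0.32 = 0.68
  x3 | x2 = max(a, b) on (0.84, 0.32) = 0.84
  ~x2 & (x3 | x2) = min(a, b) on (0.68, 0.84) = 0.68
  x3 | x2 = max(a, b) on (0.84, 0.32) = 0.84
  (x3 | x2) & x4 = min(a, b) on (0.84, 0.07) = 0.07
  (~x2 & (x3 | x2)) | ((x3 | x2) & x4) = max(a, b) on (0.68, 0.07) = 0.68
  → value = 0.6800
|0.6306 − 0.6800| = 0.049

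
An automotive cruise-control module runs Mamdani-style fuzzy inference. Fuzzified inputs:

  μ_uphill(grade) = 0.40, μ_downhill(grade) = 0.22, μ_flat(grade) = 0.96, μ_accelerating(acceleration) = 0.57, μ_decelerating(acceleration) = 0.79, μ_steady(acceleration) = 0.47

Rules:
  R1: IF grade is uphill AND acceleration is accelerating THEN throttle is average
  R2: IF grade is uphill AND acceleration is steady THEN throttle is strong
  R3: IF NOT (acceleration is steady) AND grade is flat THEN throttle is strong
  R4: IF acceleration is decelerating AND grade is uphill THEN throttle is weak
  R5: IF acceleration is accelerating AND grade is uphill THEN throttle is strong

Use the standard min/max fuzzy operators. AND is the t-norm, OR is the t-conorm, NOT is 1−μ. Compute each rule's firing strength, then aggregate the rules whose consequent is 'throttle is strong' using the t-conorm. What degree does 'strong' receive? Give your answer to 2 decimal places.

R1: uphill=0.40, accelerating=0.57; AND[min(a, b)] → w = 0.40
R2: uphill=0.40, steady=0.47; AND[min(a, b)] → w = 0.40
R3: ¬steady=1−0.47=0.53, flat=0.96; AND[min(a, b)] → w = 0.53
R4: decelerating=0.79, uphill=0.40; AND[min(a, b)] → w = 0.40
R5: accelerating=0.57, uphill=0.40; AND[min(a, b)] → w = 0.40
Rules with consequent 'strong': {R2, R3, R5} → strengths 0.40, 0.53, 0.40
Aggregate via t-conorm [max(a, b)]: 0.53

0.53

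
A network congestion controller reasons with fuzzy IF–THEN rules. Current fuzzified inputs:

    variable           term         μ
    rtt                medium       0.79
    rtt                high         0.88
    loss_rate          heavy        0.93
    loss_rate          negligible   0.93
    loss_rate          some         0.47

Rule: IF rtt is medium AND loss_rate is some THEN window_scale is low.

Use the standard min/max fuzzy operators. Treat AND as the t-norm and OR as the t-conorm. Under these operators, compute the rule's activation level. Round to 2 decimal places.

0.47

firing strength: medium=0.79, some=0.47; AND[min(a, b)] → w = 0.47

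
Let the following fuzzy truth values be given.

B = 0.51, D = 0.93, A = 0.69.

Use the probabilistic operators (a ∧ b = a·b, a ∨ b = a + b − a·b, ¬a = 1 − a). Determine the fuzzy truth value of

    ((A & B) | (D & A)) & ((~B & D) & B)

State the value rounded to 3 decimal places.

A & B = a·b on (0.6900, 0.5100) = 0.3519
D & A = a·b on (0.9300, 0.6900) = 0.6417
(A & B) | (D & A) = a + b − a·b on (0.3519, 0.6417) = 0.7678
~B = 1 − 0.5100 = 0.4900
~B & D = a·b on (0.4900, 0.9300) = 0.4557
(~B & D) & B = a·b on (0.4557, 0.5100) = 0.2324
((A & B) | (D & A)) & ((~B & D) & B) = a·b on (0.7678, 0.2324) = 0.1784

0.178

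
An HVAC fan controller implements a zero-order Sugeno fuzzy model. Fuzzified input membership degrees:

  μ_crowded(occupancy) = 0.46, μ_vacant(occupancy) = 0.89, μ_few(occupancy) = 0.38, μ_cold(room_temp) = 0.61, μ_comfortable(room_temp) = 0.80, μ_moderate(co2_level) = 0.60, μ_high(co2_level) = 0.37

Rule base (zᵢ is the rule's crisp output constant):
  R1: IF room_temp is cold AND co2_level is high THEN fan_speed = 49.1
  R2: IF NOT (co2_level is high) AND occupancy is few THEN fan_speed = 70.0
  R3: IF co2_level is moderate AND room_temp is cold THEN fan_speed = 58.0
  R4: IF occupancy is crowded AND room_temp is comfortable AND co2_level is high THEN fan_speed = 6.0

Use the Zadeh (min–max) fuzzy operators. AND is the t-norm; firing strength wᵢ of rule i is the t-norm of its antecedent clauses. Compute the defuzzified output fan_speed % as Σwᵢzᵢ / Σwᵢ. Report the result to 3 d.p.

47.551

R1 (z=49.1): cold=0.61, high=0.37; AND[min(a, b)] → w = 0.37
R2 (z=70.0): ¬high=1−0.37=0.63, few=0.38; AND[min(a, b)] → w = 0.38
R3 (z=58.0): moderate=0.60, cold=0.61; AND[min(a, b)] → w = 0.60
R4 (z=6.0): crowded=0.46, comfortable=0.80, high=0.37; AND[min(a, b)] → w = 0.37
Weighted average = (0.37·49.1 + 0.38·70.0 + 0.60·58.0 + 0.37·6.0) / (0.37 + 0.38 + 0.60 + 0.37)
  = 81.7870 / 1.7200 = 47.551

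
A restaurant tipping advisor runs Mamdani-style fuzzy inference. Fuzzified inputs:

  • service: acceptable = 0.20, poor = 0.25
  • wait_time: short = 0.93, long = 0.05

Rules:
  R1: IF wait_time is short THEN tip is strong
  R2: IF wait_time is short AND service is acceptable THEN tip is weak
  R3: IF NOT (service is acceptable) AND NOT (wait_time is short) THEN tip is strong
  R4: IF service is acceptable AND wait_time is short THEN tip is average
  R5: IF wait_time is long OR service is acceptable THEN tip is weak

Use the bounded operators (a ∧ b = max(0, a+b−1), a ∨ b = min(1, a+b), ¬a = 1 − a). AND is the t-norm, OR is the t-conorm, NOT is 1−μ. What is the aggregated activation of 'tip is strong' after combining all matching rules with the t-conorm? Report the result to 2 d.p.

0.93

R1: short=0.93 → w = 0.93
R2: short=0.93, acceptable=0.20; AND[max(0, a+b−1)] → w = 0.13
R3: ¬acceptable=1−0.20=0.80, ¬short=1−0.93=0.07; AND[max(0, a+b−1)] → w = 0.00
R4: acceptable=0.20, short=0.93; AND[max(0, a+b−1)] → w = 0.13
R5: long=0.05, acceptable=0.20; OR[min(1, a+b)] → w = 0.25
Rules with consequent 'strong': {R1, R3} → strengths 0.93, 0.00
Aggregate via t-conorm [min(1, a+b)]: 0.93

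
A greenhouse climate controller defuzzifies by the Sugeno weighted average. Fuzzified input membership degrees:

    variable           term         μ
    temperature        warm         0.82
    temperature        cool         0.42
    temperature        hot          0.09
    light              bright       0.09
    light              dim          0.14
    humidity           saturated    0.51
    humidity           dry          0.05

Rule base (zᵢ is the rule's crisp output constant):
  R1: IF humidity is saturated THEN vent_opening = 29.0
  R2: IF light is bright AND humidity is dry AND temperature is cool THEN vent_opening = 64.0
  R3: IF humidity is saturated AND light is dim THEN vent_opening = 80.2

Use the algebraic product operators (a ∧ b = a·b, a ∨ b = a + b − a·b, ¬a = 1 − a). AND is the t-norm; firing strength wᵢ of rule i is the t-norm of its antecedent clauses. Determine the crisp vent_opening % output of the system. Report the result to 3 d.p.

35.381

R1 (z=29.0): saturated=0.51 → w = 0.5100
R2 (z=64.0): bright=0.09, dry=0.05, cool=0.42; AND[a·b] → w = 0.0019
R3 (z=80.2): saturated=0.51, dim=0.14; AND[a·b] → w = 0.0714
Weighted average = (0.5100·29.0 + 0.0019·64.0 + 0.0714·80.2) / (0.5100 + 0.0019 + 0.0714)
  = 20.6372 / 0.5833 = 35.381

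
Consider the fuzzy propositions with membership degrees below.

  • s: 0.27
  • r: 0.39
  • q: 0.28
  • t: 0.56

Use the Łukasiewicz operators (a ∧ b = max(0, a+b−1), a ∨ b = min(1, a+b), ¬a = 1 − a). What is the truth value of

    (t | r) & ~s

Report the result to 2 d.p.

0.68

t | r = min(1, a+b) on (0.56, 0.39) = 0.95
~s = 1 − 0.27 = 0.73
(t | r) & ~s = max(0, a+b−1) on (0.95, 0.73) = 0.68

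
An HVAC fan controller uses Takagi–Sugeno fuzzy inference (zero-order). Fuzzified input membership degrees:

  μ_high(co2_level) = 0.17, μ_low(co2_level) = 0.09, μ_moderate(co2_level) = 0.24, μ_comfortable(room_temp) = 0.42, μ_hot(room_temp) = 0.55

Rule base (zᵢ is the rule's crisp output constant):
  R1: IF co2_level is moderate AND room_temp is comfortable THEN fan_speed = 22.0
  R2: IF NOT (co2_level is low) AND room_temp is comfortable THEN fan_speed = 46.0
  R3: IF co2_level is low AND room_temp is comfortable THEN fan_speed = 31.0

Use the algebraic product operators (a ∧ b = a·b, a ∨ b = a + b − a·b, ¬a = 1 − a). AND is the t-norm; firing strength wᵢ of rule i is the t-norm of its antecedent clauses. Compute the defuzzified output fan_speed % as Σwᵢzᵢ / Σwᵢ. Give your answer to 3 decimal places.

R1 (z=22.0): moderate=0.24, comfortable=0.42; AND[a·b] → w = 0.1008
R2 (z=46.0): ¬low=1−0.09=0.91, comfortable=0.42; AND[a·b] → w = 0.3822
R3 (z=31.0): low=0.09, comfortable=0.42; AND[a·b] → w = 0.0378
Weighted average = (0.1008·22.0 + 0.3822·46.0 + 0.0378·31.0) / (0.1008 + 0.3822 + 0.0378)
  = 20.9706 / 0.5208 = 40.266

40.266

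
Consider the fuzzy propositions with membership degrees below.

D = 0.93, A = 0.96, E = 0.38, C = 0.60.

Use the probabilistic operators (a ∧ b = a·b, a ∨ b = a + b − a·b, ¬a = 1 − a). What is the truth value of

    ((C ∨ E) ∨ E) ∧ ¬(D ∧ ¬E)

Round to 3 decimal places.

0.358

C ∨ E = a + b − a·b on (0.6000, 0.3800) = 0.7520
(C ∨ E) ∨ E = a + b − a·b on (0.7520, 0.3800) = 0.8462
¬E = 1 − 0.3800 = 0.6200
D ∧ ¬E = a·b on (0.9300, 0.6200) = 0.5766
¬(D ∧ ¬E) = 1 − 0.5766 = 0.4234
((C ∨ E) ∨ E) ∧ ¬(D ∧ ¬E) = a·b on (0.8462, 0.4234) = 0.3583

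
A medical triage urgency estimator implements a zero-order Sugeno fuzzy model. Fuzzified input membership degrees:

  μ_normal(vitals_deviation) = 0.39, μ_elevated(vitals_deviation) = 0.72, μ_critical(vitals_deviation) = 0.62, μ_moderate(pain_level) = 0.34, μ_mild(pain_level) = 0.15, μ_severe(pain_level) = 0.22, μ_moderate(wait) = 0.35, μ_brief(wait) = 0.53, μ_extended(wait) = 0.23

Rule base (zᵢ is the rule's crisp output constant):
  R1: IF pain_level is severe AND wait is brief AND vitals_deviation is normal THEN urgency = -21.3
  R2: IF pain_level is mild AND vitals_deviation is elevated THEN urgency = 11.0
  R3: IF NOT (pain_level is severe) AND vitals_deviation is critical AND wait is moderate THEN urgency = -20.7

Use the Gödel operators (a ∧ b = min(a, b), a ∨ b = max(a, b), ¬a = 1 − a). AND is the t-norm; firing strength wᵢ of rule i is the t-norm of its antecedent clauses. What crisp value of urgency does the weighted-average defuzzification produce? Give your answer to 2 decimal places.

R1 (z=-21.3): severe=0.22, brief=0.53, normal=0.39; AND[min(a, b)] → w = 0.22
R2 (z=11.0): mild=0.15, elevated=0.72; AND[min(a, b)] → w = 0.15
R3 (z=-20.7): ¬severe=1−0.22=0.78, critical=0.62, moderate=0.35; AND[min(a, b)] → w = 0.35
Weighted average = (0.22·-21.3 + 0.15·11.0 + 0.35·-20.7) / (0.22 + 0.15 + 0.35)
  = -10.2810 / 0.7200 = -14.28

-14.28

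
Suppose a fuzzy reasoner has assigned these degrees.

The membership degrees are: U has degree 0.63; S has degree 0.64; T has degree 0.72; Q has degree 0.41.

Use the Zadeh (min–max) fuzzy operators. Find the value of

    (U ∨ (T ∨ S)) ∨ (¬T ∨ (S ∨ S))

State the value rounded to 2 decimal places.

0.72

T ∨ S = max(a, b) on (0.72, 0.64) = 0.72
U ∨ (T ∨ S) = max(a, b) on (0.63, 0.72) = 0.72
¬T = 1 − 0.72 = 0.28
S ∨ S = max(a, b) on (0.64, 0.64) = 0.64
¬T ∨ (S ∨ S) = max(a, b) on (0.28, 0.64) = 0.64
(U ∨ (T ∨ S)) ∨ (¬T ∨ (S ∨ S)) = max(a, b) on (0.72, 0.64) = 0.72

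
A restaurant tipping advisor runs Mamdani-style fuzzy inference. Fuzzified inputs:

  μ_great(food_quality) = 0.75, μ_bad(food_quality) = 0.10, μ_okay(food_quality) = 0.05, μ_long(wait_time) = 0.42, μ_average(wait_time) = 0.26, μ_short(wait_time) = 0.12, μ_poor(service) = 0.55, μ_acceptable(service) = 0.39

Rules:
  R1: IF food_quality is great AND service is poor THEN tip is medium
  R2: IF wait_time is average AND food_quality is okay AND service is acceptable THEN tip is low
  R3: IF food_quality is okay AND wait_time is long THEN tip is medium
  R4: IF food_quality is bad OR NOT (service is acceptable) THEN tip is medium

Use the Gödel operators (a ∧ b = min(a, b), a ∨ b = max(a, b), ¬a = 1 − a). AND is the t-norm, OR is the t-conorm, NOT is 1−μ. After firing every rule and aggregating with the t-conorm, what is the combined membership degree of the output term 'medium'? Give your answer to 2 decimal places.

R1: great=0.75, poor=0.55; AND[min(a, b)] → w = 0.55
R2: average=0.26, okay=0.05, acceptable=0.39; AND[min(a, b)] → w = 0.05
R3: okay=0.05, long=0.42; AND[min(a, b)] → w = 0.05
R4: bad=0.10, ¬acceptable=1−0.39=0.61; OR[max(a, b)] → w = 0.61
Rules with consequent 'medium': {R1, R3, R4} → strengths 0.55, 0.05, 0.61
Aggregate via t-conorm [max(a, b)]: 0.61

0.61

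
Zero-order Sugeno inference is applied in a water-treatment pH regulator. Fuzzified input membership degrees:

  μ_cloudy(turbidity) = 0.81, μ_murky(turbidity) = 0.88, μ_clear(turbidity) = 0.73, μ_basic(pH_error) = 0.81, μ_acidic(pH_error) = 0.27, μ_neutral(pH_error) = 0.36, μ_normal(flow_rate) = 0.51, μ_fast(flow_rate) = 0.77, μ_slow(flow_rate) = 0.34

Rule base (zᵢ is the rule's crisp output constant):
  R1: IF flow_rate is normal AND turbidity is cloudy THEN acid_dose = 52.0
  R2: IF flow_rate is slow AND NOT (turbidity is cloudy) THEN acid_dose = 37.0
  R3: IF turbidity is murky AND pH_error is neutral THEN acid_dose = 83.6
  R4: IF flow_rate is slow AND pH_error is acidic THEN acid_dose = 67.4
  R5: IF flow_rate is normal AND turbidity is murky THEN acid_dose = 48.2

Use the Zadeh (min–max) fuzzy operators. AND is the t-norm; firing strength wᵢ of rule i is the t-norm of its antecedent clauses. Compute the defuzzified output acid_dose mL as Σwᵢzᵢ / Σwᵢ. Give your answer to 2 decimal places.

R1 (z=52.0): normal=0.51, cloudy=0.81; AND[min(a, b)] → w = 0.51
R2 (z=37.0): slow=0.34, ¬cloudy=1−0.81=0.19; AND[min(a, b)] → w = 0.19
R3 (z=83.6): murky=0.88, neutral=0.36; AND[min(a, b)] → w = 0.36
R4 (z=67.4): slow=0.34, acidic=0.27; AND[min(a, b)] → w = 0.27
R5 (z=48.2): normal=0.51, murky=0.88; AND[min(a, b)] → w = 0.51
Weighted average = (0.51·52.0 + 0.19·37.0 + 0.36·83.6 + 0.27·67.4 + 0.51·48.2) / (0.51 + 0.19 + 0.36 + 0.27 + 0.51)
  = 106.4260 / 1.8400 = 57.84

57.84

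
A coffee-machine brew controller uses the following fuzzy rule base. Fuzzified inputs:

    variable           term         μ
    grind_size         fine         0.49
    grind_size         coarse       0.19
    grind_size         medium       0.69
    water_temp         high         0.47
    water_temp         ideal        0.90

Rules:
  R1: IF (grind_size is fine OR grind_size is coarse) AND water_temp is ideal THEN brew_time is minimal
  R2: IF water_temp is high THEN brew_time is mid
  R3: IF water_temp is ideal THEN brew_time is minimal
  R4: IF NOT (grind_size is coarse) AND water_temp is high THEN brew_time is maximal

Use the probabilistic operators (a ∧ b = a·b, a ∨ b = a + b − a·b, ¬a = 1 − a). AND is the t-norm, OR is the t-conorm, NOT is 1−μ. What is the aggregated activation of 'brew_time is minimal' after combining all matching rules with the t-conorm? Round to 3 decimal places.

0.953

R1: (fine=0.49 OR coarse=0.19) = 0.5869; AND[a·b] with ideal=0.90 → w = 0.5282
R2: high=0.47 → w = 0.4700
R3: ideal=0.90 → w = 0.9000
R4: ¬coarse=1−0.19=0.81, high=0.47; AND[a·b] → w = 0.3807
Rules with consequent 'minimal': {R1, R3} → strengths 0.5282, 0.9000
Aggregate via t-conorm [a + b − a·b]: 0.9528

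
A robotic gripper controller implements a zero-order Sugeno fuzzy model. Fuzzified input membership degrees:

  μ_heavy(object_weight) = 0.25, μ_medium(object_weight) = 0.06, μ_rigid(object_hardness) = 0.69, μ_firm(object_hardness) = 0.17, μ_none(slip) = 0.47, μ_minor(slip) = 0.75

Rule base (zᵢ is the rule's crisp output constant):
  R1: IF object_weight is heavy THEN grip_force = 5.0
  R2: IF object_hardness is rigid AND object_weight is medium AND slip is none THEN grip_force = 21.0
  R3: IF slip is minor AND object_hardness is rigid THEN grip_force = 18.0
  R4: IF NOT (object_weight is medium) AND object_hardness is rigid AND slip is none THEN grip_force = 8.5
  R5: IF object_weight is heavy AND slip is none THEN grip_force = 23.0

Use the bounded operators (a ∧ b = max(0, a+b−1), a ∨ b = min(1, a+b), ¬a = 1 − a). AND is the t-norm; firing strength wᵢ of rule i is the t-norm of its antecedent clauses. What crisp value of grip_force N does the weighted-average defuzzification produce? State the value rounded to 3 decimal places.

12.684

R1 (z=5.0): heavy=0.25 → w = 0.25
R2 (z=21.0): rigid=0.69, medium=0.06, none=0.47; AND[max(0, a+b−1)] → w = 0.00
R3 (z=18.0): minor=0.75, rigid=0.69; AND[max(0, a+b−1)] → w = 0.44
R4 (z=8.5): ¬medium=1−0.06=0.94, rigid=0.69, none=0.47; AND[max(0, a+b−1)] → w = 0.10
R5 (z=23.0): heavy=0.25, none=0.47; AND[max(0, a+b−1)] → w = 0.00
Weighted average = (0.25·5.0 + 0.00·21.0 + 0.44·18.0 + 0.10·8.5 + 0.00·23.0) / (0.25 + 0.00 + 0.44 + 0.10 + 0.00)
  = 10.0200 / 0.7900 = 12.684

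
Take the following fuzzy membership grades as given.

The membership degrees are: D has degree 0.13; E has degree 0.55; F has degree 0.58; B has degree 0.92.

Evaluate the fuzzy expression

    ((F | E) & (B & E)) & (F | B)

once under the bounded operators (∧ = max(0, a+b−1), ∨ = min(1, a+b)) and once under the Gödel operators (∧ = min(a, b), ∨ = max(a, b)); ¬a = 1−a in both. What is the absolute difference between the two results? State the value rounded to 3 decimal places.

Under bounded:
  F | E = min(1, a+b) on (0.58, 0.55) = 1.00
  B & E = max(0, a+b−1) on (0.92, 0.55) = 0.47
  (F | E) & (B & E) = max(0, a+b−1) on (1.00, 0.47) = 0.47
  F | B = min(1, a+b) on (0.58, 0.92) = 1.00
  ((F | E) & (B & E)) & (F | B) = max(0, a+b−1) on (0.47, 1.00) = 0.47
  → value = 0.4700
Under Gödel:
  F | E = max(a, b) on (0.58, 0.55) = 0.58
  B & E = min(a, b) on (0.92, 0.55) = 0.55
  (F | E) & (B & E) = min(a, b) on (0.58, 0.55) = 0.55
  F | B = max(a, b) on (0.58, 0.92) = 0.92
  ((F | E) & (B & E)) & (F | B) = min(a, b) on (0.55, 0.92) = 0.55
  → value = 0.5500
|0.4700 − 0.5500| = 0.080

0.080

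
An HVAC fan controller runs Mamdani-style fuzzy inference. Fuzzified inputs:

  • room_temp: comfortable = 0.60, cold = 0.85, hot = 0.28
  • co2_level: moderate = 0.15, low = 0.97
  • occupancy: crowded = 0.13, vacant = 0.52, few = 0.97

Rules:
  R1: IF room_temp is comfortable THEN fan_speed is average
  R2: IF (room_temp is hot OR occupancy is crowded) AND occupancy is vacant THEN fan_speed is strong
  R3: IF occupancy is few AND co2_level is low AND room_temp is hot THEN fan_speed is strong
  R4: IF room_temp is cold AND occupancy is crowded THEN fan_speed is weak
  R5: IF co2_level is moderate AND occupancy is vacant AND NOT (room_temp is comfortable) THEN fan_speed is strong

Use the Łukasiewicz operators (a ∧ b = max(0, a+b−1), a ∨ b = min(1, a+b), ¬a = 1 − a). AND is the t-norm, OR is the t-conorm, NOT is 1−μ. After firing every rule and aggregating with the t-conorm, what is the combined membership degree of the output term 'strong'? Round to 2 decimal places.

R1: comfortable=0.60 → w = 0.60
R2: (hot=0.28 OR crowded=0.13) = 0.41; AND[max(0, a+b−1)] with vacant=0.52 → w = 0.00
R3: few=0.97, low=0.97, hot=0.28; AND[max(0, a+b−1)] → w = 0.22
R4: cold=0.85, crowded=0.13; AND[max(0, a+b−1)] → w = 0.00
R5: moderate=0.15, vacant=0.52, ¬comfortable=1−0.60=0.40; AND[max(0, a+b−1)] → w = 0.00
Rules with consequent 'strong': {R2, R3, R5} → strengths 0.00, 0.22, 0.00
Aggregate via t-conorm [min(1, a+b)]: 0.22

0.22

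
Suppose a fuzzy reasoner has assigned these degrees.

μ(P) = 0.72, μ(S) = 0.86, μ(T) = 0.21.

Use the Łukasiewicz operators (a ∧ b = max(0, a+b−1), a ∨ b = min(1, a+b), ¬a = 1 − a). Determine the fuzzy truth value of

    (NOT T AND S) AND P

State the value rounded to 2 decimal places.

NOT T = 1 − 0.21 = 0.79
NOT T AND S = max(0, a+b−1) on (0.79, 0.86) = 0.65
(NOT T AND S) AND P = max(0, a+b−1) on (0.65, 0.72) = 0.37

0.37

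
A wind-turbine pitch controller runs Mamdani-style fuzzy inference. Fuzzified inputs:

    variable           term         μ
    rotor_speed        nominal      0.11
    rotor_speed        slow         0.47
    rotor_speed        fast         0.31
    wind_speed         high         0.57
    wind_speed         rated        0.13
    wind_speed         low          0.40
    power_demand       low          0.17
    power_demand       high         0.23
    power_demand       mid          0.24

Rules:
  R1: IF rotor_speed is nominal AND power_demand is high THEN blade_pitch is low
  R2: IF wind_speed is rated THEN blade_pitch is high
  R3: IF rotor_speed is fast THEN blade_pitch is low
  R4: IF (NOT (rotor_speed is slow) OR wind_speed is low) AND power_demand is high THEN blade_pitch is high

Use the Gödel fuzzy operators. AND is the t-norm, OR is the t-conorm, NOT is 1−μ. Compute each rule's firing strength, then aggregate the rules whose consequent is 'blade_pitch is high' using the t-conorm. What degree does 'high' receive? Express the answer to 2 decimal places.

R1: nominal=0.11, high=0.23; AND[min(a, b)] → w = 0.11
R2: rated=0.13 → w = 0.13
R3: fast=0.31 → w = 0.31
R4: (¬slow=1−0.47=0.53 OR low=0.40) = 0.53; AND[min(a, b)] with high=0.23 → w = 0.23
Rules with consequent 'high': {R2, R4} → strengths 0.13, 0.23
Aggregate via t-conorm [max(a, b)]: 0.23

0.23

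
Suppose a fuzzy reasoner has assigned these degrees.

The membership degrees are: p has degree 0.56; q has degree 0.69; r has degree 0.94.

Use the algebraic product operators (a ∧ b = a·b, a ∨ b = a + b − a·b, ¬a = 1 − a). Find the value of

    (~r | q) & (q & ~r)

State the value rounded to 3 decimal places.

0.029

~r = 1 − 0.9400 = 0.0600
~r | q = a + b − a·b on (0.0600, 0.6900) = 0.7086
~r = 1 − 0.9400 = 0.0600
q & ~r = a·b on (0.6900, 0.0600) = 0.0414
(~r | q) & (q & ~r) = a·b on (0.7086, 0.0414) = 0.0293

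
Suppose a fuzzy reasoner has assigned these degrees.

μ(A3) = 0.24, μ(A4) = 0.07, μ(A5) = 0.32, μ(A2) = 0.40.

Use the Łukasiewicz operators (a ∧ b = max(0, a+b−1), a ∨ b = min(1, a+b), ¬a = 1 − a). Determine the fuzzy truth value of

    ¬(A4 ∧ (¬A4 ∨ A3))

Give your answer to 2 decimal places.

0.93

¬A4 = 1 − 0.07 = 0.93
¬A4 ∨ A3 = min(1, a+b) on (0.93, 0.24) = 1.00
A4 ∧ (¬A4 ∨ A3) = max(0, a+b−1) on (0.07, 1.00) = 0.07
¬(A4 ∧ (¬A4 ∨ A3)) = 1 − 0.07 = 0.93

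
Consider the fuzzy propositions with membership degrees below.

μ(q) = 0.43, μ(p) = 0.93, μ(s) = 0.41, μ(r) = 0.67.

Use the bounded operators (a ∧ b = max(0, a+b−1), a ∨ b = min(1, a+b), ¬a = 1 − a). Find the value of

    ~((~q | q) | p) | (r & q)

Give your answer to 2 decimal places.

0.10

~q = 1 − 0.43 = 0.57
~q | q = min(1, a+b) on (0.57, 0.43) = 1.00
(~q | q) | p = min(1, a+b) on (1.00, 0.93) = 1.00
~((~q | q) | p) = 1 − 1.00 = 0.00
r & q = max(0, a+b−1) on (0.67, 0.43) = 0.10
~((~q | q) | p) | (r & q) = min(1, a+b) on (0.00, 0.10) = 0.10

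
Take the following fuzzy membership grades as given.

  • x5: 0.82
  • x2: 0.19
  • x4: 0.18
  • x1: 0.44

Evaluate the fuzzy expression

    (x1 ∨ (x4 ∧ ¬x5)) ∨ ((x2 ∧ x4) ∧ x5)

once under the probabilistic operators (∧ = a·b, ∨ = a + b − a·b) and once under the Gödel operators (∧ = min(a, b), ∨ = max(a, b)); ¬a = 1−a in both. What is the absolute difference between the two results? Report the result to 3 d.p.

Under probabilistic:
  ¬x5 = 1 − 0.8200 = 0.1800
  x4 ∧ ¬x5 = a·b on (0.1800, 0.1800) = 0.0324
  x1 ∨ (x4 ∧ ¬x5) = a + b − a·b on (0.4400, 0.0324) = 0.4581
  x2 ∧ x4 = a·b on (0.1900, 0.1800) = 0.0342
  (x2 ∧ x4) ∧ x5 = a·b on (0.0342, 0.8200) = 0.0280
  (x1 ∨ (x4 ∧ ¬x5)) ∨ ((x2 ∧ x4) ∧ x5) = a + b − a·b on (0.4581, 0.0280) = 0.4733
  → value = 0.4733
Under Gödel:
  ¬x5 = 1 − 0.82 = 0.18
  x4 ∧ ¬x5 = min(a, b) on (0.18, 0.18) = 0.18
  x1 ∨ (x4 ∧ ¬x5) = max(a, b) on (0.44, 0.18) = 0.44
  x2 ∧ x4 = min(a, b) on (0.19, 0.18) = 0.18
  (x2 ∧ x4) ∧ x5 = min(a, b) on (0.18, 0.82) = 0.18
  (x1 ∨ (x4 ∧ ¬x5)) ∨ ((x2 ∧ x4) ∧ x5) = max(a, b) on (0.44, 0.18) = 0.44
  → value = 0.4400
|0.4733 − 0.4400| = 0.033

0.033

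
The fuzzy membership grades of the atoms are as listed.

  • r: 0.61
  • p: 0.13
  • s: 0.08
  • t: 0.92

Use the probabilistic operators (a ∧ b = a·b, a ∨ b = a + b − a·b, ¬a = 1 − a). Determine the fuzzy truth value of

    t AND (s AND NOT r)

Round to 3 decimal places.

NOT r = 1 − 0.6100 = 0.3900
s AND NOT r = a·b on (0.0800, 0.3900) = 0.0312
t AND (s AND NOT r) = a·b on (0.9200, 0.0312) = 0.0287

0.029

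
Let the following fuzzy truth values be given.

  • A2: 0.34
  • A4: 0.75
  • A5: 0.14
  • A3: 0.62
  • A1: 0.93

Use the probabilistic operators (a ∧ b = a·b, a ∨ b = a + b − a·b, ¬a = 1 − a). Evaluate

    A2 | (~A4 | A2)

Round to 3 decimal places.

~A4 = 1 − 0.7500 = 0.2500
~A4 | A2 = a + b − a·b on (0.2500, 0.3400) = 0.5050
A2 | (~A4 | A2) = a + b − a·b on (0.3400, 0.5050) = 0.6733

0.673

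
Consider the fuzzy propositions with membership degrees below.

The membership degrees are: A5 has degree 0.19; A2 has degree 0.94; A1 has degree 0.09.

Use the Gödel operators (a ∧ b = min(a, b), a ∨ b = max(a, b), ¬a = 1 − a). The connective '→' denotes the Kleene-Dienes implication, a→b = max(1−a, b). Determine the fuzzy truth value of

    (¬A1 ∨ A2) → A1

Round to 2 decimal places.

¬A1 = 1 − 0.09 = 0.91
¬A1 ∨ A2 = max(a, b) on (0.91, 0.94) = 0.94
(¬A1 ∨ A2) → A1  [Kleene-Dienes: max(1−a, b)] with a=0.94, b=0.09 → 0.09

0.09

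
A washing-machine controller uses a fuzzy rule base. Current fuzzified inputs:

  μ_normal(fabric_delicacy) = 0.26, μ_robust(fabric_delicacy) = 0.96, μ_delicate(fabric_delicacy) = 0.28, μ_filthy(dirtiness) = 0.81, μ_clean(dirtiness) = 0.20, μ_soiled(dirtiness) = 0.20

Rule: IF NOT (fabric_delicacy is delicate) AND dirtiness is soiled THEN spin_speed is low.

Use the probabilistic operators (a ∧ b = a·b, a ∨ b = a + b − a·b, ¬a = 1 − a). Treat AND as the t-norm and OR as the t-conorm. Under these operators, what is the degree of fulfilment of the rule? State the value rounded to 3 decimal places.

firing strength: ¬delicate=1−0.28=0.72, soiled=0.20; AND[a·b] → w = 0.1440

0.144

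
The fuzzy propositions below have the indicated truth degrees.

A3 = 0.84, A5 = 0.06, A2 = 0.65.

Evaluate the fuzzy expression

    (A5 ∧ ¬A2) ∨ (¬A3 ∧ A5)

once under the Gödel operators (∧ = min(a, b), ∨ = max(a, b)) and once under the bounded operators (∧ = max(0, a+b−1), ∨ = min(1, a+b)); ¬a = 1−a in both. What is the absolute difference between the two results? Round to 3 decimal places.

0.060

Under Gödel:
  ¬A2 = 1 − 0.65 = 0.35
  A5 ∧ ¬A2 = min(a, b) on (0.06, 0.35) = 0.06
  ¬A3 = 1 − 0.84 = 0.16
  ¬A3 ∧ A5 = min(a, b) on (0.16, 0.06) = 0.06
  (A5 ∧ ¬A2) ∨ (¬A3 ∧ A5) = max(a, b) on (0.06, 0.06) = 0.06
  → value = 0.0600
Under bounded:
  ¬A2 = 1 − 0.65 = 0.35
  A5 ∧ ¬A2 = max(0, a+b−1) on (0.06, 0.35) = 0.00
  ¬A3 = 1 − 0.84 = 0.16
  ¬A3 ∧ A5 = max(0, a+b−1) on (0.16, 0.06) = 0.00
  (A5 ∧ ¬A2) ∨ (¬A3 ∧ A5) = min(1, a+b) on (0.00, 0.00) = 0.00
  → value = 0.0000
|0.0600 − 0.0000| = 0.060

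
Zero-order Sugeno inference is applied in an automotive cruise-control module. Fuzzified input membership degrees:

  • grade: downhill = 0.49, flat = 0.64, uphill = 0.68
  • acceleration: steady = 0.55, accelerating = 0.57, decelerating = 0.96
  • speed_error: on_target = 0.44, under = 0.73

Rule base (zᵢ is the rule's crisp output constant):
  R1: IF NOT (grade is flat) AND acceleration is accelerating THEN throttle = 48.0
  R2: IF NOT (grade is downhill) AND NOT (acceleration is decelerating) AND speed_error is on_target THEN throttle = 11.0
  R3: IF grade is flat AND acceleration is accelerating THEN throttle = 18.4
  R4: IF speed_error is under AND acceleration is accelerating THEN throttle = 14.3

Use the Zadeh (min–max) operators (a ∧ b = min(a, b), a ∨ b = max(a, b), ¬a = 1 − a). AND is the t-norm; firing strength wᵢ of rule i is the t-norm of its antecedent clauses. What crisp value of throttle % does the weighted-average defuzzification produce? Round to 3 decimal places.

23.610

R1 (z=48.0): ¬flat=1−0.64=0.36, accelerating=0.57; AND[min(a, b)] → w = 0.36
R2 (z=11.0): ¬downhill=1−0.49=0.51, ¬decelerating=1−0.96=0.04, on_target=0.44; AND[min(a, b)] → w = 0.04
R3 (z=18.4): flat=0.64, accelerating=0.57; AND[min(a, b)] → w = 0.57
R4 (z=14.3): under=0.73, accelerating=0.57; AND[min(a, b)] → w = 0.57
Weighted average = (0.36·48.0 + 0.04·11.0 + 0.57·18.4 + 0.57·14.3) / (0.36 + 0.04 + 0.57 + 0.57)
  = 36.3590 / 1.5400 = 23.610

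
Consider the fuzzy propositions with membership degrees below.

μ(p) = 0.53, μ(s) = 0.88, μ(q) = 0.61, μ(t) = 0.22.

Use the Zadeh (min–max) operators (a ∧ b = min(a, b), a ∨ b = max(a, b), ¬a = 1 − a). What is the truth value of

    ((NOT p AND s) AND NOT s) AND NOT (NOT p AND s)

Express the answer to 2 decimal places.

0.12

NOT p = 1 − 0.53 = 0.47
NOT p AND s = min(a, b) on (0.47, 0.88) = 0.47
NOT s = 1 − 0.88 = 0.12
(NOT p AND s) AND NOT s = min(a, b) on (0.47, 0.12) = 0.12
NOT p = 1 − 0.53 = 0.47
NOT p AND s = min(a, b) on (0.47, 0.88) = 0.47
NOT (NOT p AND s) = 1 − 0.47 = 0.53
((NOT p AND s) AND NOT s) AND NOT (NOT p AND s) = min(a, b) on (0.12, 0.53) = 0.12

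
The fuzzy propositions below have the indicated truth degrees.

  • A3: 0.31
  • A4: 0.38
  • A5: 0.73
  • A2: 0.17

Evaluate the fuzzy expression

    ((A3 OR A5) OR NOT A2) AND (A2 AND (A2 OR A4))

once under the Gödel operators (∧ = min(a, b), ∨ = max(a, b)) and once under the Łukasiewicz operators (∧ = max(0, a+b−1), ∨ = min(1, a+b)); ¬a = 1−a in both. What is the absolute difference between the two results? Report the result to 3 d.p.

Under Gödel:
  A3 OR A5 = max(a, b) on (0.31, 0.73) = 0.73
  NOT A2 = 1 − 0.17 = 0.83
  (A3 OR A5) OR NOT A2 = max(a, b) on (0.73, 0.83) = 0.83
  A2 OR A4 = max(a, b) on (0.17, 0.38) = 0.38
  A2 AND (A2 OR A4) = min(a, b) on (0.17, 0.38) = 0.17
  ((A3 OR A5) OR NOT A2) AND (A2 AND (A2 OR A4)) = min(a, b) on (0.83, 0.17) = 0.17
  → value = 0.1700
Under Łukasiewicz:
  A3 OR A5 = min(1, a+b) on (0.31, 0.73) = 1.00
  NOT A2 = 1 − 0.17 = 0.83
  (A3 OR A5) OR NOT A2 = min(1, a+b) on (1.00, 0.83) = 1.00
  A2 OR A4 = min(1, a+b) on (0.17, 0.38) = 0.55
  A2 AND (A2 OR A4) = max(0, a+b−1) on (0.17, 0.55) = 0.00
  ((A3 OR A5) OR NOT A2) AND (A2 AND (A2 OR A4)) = max(0, a+b−1) on (1.00, 0.00) = 0.00
  → value = 0.0000
|0.1700 − 0.0000| = 0.170

0.170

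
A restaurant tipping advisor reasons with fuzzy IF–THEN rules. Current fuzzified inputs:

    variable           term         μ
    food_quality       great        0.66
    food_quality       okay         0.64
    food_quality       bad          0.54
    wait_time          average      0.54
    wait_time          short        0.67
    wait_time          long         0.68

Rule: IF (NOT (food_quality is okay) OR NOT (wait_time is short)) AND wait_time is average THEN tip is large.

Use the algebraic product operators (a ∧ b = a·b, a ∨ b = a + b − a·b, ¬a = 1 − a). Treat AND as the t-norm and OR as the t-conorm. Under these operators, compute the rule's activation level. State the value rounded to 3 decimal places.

0.308

firing strength: (¬okay=1−0.64=0.36 OR ¬short=1−0.67=0.33) = 0.5712; AND[a·b] with average=0.54 → w = 0.3084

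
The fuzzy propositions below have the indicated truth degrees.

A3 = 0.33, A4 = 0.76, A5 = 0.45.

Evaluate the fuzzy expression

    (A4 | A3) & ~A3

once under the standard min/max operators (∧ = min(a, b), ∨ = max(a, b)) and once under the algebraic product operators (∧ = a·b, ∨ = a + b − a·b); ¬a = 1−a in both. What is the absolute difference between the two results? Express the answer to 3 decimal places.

0.108

Under standard min/max:
  A4 | A3 = max(a, b) on (0.76, 0.33) = 0.76
  ~A3 = 1 − 0.33 = 0.67
  (A4 | A3) & ~A3 = min(a, b) on (0.76, 0.67) = 0.67
  → value = 0.6700
Under algebraic product:
  A4 | A3 = a + b − a·b on (0.7600, 0.3300) = 0.8392
  ~A3 = 1 − 0.3300 = 0.6700
  (A4 | A3) & ~A3 = a·b on (0.8392, 0.6700) = 0.5623
  → value = 0.5623
|0.6700 − 0.5623| = 0.108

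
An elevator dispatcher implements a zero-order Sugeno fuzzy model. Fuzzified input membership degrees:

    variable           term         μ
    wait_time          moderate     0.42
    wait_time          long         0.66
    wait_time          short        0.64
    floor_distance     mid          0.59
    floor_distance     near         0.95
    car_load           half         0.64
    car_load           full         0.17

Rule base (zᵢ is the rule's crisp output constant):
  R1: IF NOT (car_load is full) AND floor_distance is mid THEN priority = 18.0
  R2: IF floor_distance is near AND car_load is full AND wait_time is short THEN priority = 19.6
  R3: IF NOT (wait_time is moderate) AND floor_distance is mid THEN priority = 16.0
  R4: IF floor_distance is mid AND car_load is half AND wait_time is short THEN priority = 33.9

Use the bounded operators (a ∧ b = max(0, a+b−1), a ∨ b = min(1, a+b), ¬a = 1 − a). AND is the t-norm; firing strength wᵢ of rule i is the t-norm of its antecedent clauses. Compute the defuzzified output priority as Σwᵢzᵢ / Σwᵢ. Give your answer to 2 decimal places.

R1 (z=18.0): ¬full=1−0.17=0.83, mid=0.59; AND[max(0, a+b−1)] → w = 0.42
R2 (z=19.6): near=0.95, full=0.17, short=0.64; AND[max(0, a+b−1)] → w = 0.00
R3 (z=16.0): ¬moderate=1−0.42=0.58, mid=0.59; AND[max(0, a+b−1)] → w = 0.17
R4 (z=33.9): mid=0.59, half=0.64, short=0.64; AND[max(0, a+b−1)] → w = 0.00
Weighted average = (0.42·18.0 + 0.00·19.6 + 0.17·16.0 + 0.00·33.9) / (0.42 + 0.00 + 0.17 + 0.00)
  = 10.2800 / 0.5900 = 17.42

17.42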